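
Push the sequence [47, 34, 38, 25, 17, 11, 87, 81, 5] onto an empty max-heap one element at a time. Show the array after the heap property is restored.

Insert 47:
  append 47 at index 0 → [47] (no swap needed)
Insert 34:
  append 34 at index 1 → [47, 34] (no swap needed)
Insert 38:
  append 38 at index 2 → [47, 34, 38] (no swap needed)
Insert 25:
  append 25 at index 3 → [47, 34, 38, 25] (no swap needed)
Insert 17:
  append 17 at index 4 → [47, 34, 38, 25, 17] (no swap needed)
Insert 11:
  append 11 at index 5 → [47, 34, 38, 25, 17, 11] (no swap needed)
Insert 87:
  append 87 at index 6 → [47, 34, 38, 25, 17, 11, 87]
  87 > parent 38 at index 2, swap → [47, 34, 87, 25, 17, 11, 38]
  87 > parent 47 at index 0, swap → [87, 34, 47, 25, 17, 11, 38]
Insert 81:
  append 81 at index 7 → [87, 34, 47, 25, 17, 11, 38, 81]
  81 > parent 25 at index 3, swap → [87, 34, 47, 81, 17, 11, 38, 25]
  81 > parent 34 at index 1, swap → [87, 81, 47, 34, 17, 11, 38, 25]
Insert 5:
  append 5 at index 8 → [87, 81, 47, 34, 17, 11, 38, 25, 5] (no swap needed)

[87, 81, 47, 34, 17, 11, 38, 25, 5]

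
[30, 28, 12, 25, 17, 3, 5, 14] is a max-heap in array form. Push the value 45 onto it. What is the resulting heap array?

[45, 30, 12, 28, 17, 3, 5, 14, 25]

append 45 at index 8 → [30, 28, 12, 25, 17, 3, 5, 14, 45]
45 > parent 25 at index 3, swap → [30, 28, 12, 45, 17, 3, 5, 14, 25]
45 > parent 28 at index 1, swap → [30, 45, 12, 28, 17, 3, 5, 14, 25]
45 > parent 30 at index 0, swap → [45, 30, 12, 28, 17, 3, 5, 14, 25]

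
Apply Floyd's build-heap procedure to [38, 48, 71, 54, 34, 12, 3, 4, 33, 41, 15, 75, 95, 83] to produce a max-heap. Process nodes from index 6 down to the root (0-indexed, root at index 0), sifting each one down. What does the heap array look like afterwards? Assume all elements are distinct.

sift down from index 6:
  3 vs only child 83 at index 13, swap → [38, 48, 71, 54, 34, 12, 83, 4, 33, 41, 15, 75, 95, 3]
sift down from index 5:
  12 vs larger child 95 at index 12, swap → [38, 48, 71, 54, 34, 95, 83, 4, 33, 41, 15, 75, 12, 3]
sift down from index 4:
  34 vs larger child 41 at index 9, swap → [38, 48, 71, 54, 41, 95, 83, 4, 33, 34, 15, 75, 12, 3]
sift down from index 3: already satisfies heap property
sift down from index 2:
  71 vs larger child 95 at index 5, swap → [38, 48, 95, 54, 41, 71, 83, 4, 33, 34, 15, 75, 12, 3]
  71 vs larger child 75 at index 11, swap → [38, 48, 95, 54, 41, 75, 83, 4, 33, 34, 15, 71, 12, 3]
sift down from index 1:
  48 vs larger child 54 at index 3, swap → [38, 54, 95, 48, 41, 75, 83, 4, 33, 34, 15, 71, 12, 3]
sift down from index 0:
  38 vs larger child 95 at index 2, swap → [95, 54, 38, 48, 41, 75, 83, 4, 33, 34, 15, 71, 12, 3]
  38 vs larger child 83 at index 6, swap → [95, 54, 83, 48, 41, 75, 38, 4, 33, 34, 15, 71, 12, 3]

[95, 54, 83, 48, 41, 75, 38, 4, 33, 34, 15, 71, 12, 3]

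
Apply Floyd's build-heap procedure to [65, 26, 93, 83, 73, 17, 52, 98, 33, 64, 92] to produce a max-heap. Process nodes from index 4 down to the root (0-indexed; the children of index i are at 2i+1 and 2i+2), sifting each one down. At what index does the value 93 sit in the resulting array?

sift down from index 4:
  73 vs larger child 92 at index 10, swap → [65, 26, 93, 83, 92, 17, 52, 98, 33, 64, 73]
sift down from index 3:
  83 vs larger child 98 at index 7, swap → [65, 26, 93, 98, 92, 17, 52, 83, 33, 64, 73]
sift down from index 2: already satisfies heap property
sift down from index 1:
  26 vs larger child 98 at index 3, swap → [65, 98, 93, 26, 92, 17, 52, 83, 33, 64, 73]
  26 vs larger child 83 at index 7, swap → [65, 98, 93, 83, 92, 17, 52, 26, 33, 64, 73]
sift down from index 0:
  65 vs larger child 98 at index 1, swap → [98, 65, 93, 83, 92, 17, 52, 26, 33, 64, 73]
  65 vs larger child 92 at index 4, swap → [98, 92, 93, 83, 65, 17, 52, 26, 33, 64, 73]
  65 vs larger child 73 at index 10, swap → [98, 92, 93, 83, 73, 17, 52, 26, 33, 64, 65]
resulting array: [98, 92, 93, 83, 73, 17, 52, 26, 33, 64, 65]

2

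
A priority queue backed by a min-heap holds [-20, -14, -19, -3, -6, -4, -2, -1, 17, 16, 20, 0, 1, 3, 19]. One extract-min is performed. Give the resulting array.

[-19, -14, -4, -3, -6, 0, -2, -1, 17, 16, 20, 19, 1, 3]

remove root -20; move last element 19 to root → [19, -14, -19, -3, -6, -4, -2, -1, 17, 16, 20, 0, 1, 3]
19 vs smaller child -19 at index 2, swap → [-19, -14, 19, -3, -6, -4, -2, -1, 17, 16, 20, 0, 1, 3]
19 vs smaller child -4 at index 5, swap → [-19, -14, -4, -3, -6, 19, -2, -1, 17, 16, 20, 0, 1, 3]
19 vs smaller child 0 at index 11, swap → [-19, -14, -4, -3, -6, 0, -2, -1, 17, 16, 20, 19, 1, 3]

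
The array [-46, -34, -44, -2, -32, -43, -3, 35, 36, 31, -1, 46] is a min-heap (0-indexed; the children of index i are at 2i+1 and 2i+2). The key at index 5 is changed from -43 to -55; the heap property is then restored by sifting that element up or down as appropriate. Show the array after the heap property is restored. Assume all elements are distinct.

[-55, -34, -46, -2, -32, -44, -3, 35, 36, 31, -1, 46]

set index 5 from -43 to -55 → [-46, -34, -44, -2, -32, -55, -3, 35, 36, 31, -1, 46]
-55 < parent -44 at index 2, swap → [-46, -34, -55, -2, -32, -44, -3, 35, 36, 31, -1, 46]
-55 < parent -46 at index 0, swap → [-55, -34, -46, -2, -32, -44, -3, 35, 36, 31, -1, 46]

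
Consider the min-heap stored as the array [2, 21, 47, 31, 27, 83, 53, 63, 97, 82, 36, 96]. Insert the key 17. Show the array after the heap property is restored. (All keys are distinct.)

append 17 at index 12 → [2, 21, 47, 31, 27, 83, 53, 63, 97, 82, 36, 96, 17]
17 < parent 83 at index 5, swap → [2, 21, 47, 31, 27, 17, 53, 63, 97, 82, 36, 96, 83]
17 < parent 47 at index 2, swap → [2, 21, 17, 31, 27, 47, 53, 63, 97, 82, 36, 96, 83]

[2, 21, 17, 31, 27, 47, 53, 63, 97, 82, 36, 96, 83]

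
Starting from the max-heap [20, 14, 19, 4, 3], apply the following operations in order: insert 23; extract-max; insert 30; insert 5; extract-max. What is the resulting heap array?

insert 23:
  append 23 at index 5 → [20, 14, 19, 4, 3, 23]
  23 > parent 19 at index 2, swap → [20, 14, 23, 4, 3, 19]
  23 > parent 20 at index 0, swap → [23, 14, 20, 4, 3, 19]
extract-max → returns 23:
  remove root 23; move last element 19 to root → [19, 14, 20, 4, 3]
  19 vs larger child 20 at index 2, swap → [20, 14, 19, 4, 3]
insert 30:
  append 30 at index 5 → [20, 14, 19, 4, 3, 30]
  30 > parent 19 at index 2, swap → [20, 14, 30, 4, 3, 19]
  30 > parent 20 at index 0, swap → [30, 14, 20, 4, 3, 19]
insert 5:
  append 5 at index 6 → [30, 14, 20, 4, 3, 19, 5] (no swap needed)
extract-max → returns 30:
  remove root 30; move last element 5 to root → [5, 14, 20, 4, 3, 19]
  5 vs larger child 20 at index 2, swap → [20, 14, 5, 4, 3, 19]
  5 vs only child 19 at index 5, swap → [20, 14, 19, 4, 3, 5]

[20, 14, 19, 4, 3, 5]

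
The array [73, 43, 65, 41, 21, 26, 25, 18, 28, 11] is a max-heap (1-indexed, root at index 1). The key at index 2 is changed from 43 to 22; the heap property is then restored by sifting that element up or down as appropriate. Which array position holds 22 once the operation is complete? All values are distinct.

set index 2 from 43 to 22 → [73, 22, 65, 41, 21, 26, 25, 18, 28, 11]
22 vs larger child 41 at index 4, swap → [73, 41, 65, 22, 21, 26, 25, 18, 28, 11]
22 vs larger child 28 at index 9, swap → [73, 41, 65, 28, 21, 26, 25, 18, 22, 11]
resulting array: [73, 41, 65, 28, 21, 26, 25, 18, 22, 11]

9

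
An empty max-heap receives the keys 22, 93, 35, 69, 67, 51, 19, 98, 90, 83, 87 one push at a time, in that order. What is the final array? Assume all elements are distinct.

[98, 93, 51, 90, 87, 35, 19, 22, 69, 67, 83]

Insert 22:
  append 22 at index 0 → [22] (no swap needed)
Insert 93:
  append 93 at index 1 → [22, 93]
  93 > parent 22 at index 0, swap → [93, 22]
Insert 35:
  append 35 at index 2 → [93, 22, 35] (no swap needed)
Insert 69:
  append 69 at index 3 → [93, 22, 35, 69]
  69 > parent 22 at index 1, swap → [93, 69, 35, 22]
Insert 67:
  append 67 at index 4 → [93, 69, 35, 22, 67] (no swap needed)
Insert 51:
  append 51 at index 5 → [93, 69, 35, 22, 67, 51]
  51 > parent 35 at index 2, swap → [93, 69, 51, 22, 67, 35]
Insert 19:
  append 19 at index 6 → [93, 69, 51, 22, 67, 35, 19] (no swap needed)
Insert 98:
  append 98 at index 7 → [93, 69, 51, 22, 67, 35, 19, 98]
  98 > parent 22 at index 3, swap → [93, 69, 51, 98, 67, 35, 19, 22]
  98 > parent 69 at index 1, swap → [93, 98, 51, 69, 67, 35, 19, 22]
  98 > parent 93 at index 0, swap → [98, 93, 51, 69, 67, 35, 19, 22]
Insert 90:
  append 90 at index 8 → [98, 93, 51, 69, 67, 35, 19, 22, 90]
  90 > parent 69 at index 3, swap → [98, 93, 51, 90, 67, 35, 19, 22, 69]
Insert 83:
  append 83 at index 9 → [98, 93, 51, 90, 67, 35, 19, 22, 69, 83]
  83 > parent 67 at index 4, swap → [98, 93, 51, 90, 83, 35, 19, 22, 69, 67]
Insert 87:
  append 87 at index 10 → [98, 93, 51, 90, 83, 35, 19, 22, 69, 67, 87]
  87 > parent 83 at index 4, swap → [98, 93, 51, 90, 87, 35, 19, 22, 69, 67, 83]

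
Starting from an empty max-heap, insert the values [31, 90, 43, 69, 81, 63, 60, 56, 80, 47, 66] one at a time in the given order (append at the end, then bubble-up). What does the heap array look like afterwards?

Insert 31:
  append 31 at index 0 → [31] (no swap needed)
Insert 90:
  append 90 at index 1 → [31, 90]
  90 > parent 31 at index 0, swap → [90, 31]
Insert 43:
  append 43 at index 2 → [90, 31, 43] (no swap needed)
Insert 69:
  append 69 at index 3 → [90, 31, 43, 69]
  69 > parent 31 at index 1, swap → [90, 69, 43, 31]
Insert 81:
  append 81 at index 4 → [90, 69, 43, 31, 81]
  81 > parent 69 at index 1, swap → [90, 81, 43, 31, 69]
Insert 63:
  append 63 at index 5 → [90, 81, 43, 31, 69, 63]
  63 > parent 43 at index 2, swap → [90, 81, 63, 31, 69, 43]
Insert 60:
  append 60 at index 6 → [90, 81, 63, 31, 69, 43, 60] (no swap needed)
Insert 56:
  append 56 at index 7 → [90, 81, 63, 31, 69, 43, 60, 56]
  56 > parent 31 at index 3, swap → [90, 81, 63, 56, 69, 43, 60, 31]
Insert 80:
  append 80 at index 8 → [90, 81, 63, 56, 69, 43, 60, 31, 80]
  80 > parent 56 at index 3, swap → [90, 81, 63, 80, 69, 43, 60, 31, 56]
Insert 47:
  append 47 at index 9 → [90, 81, 63, 80, 69, 43, 60, 31, 56, 47] (no swap needed)
Insert 66:
  append 66 at index 10 → [90, 81, 63, 80, 69, 43, 60, 31, 56, 47, 66] (no swap needed)

[90, 81, 63, 80, 69, 43, 60, 31, 56, 47, 66]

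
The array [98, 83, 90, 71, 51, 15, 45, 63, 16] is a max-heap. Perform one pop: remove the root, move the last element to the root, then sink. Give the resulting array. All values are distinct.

remove root 98; move last element 16 to root → [16, 83, 90, 71, 51, 15, 45, 63]
16 vs larger child 90 at index 2, swap → [90, 83, 16, 71, 51, 15, 45, 63]
16 vs larger child 45 at index 6, swap → [90, 83, 45, 71, 51, 15, 16, 63]

[90, 83, 45, 71, 51, 15, 16, 63]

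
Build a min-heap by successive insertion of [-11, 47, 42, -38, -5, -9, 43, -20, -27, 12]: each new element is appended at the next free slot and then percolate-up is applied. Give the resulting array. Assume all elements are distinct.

[-38, -27, -9, -20, -5, 42, 43, 47, -11, 12]

Insert -11:
  append -11 at index 0 → [-11] (no swap needed)
Insert 47:
  append 47 at index 1 → [-11, 47] (no swap needed)
Insert 42:
  append 42 at index 2 → [-11, 47, 42] (no swap needed)
Insert -38:
  append -38 at index 3 → [-11, 47, 42, -38]
  -38 < parent 47 at index 1, swap → [-11, -38, 42, 47]
  -38 < parent -11 at index 0, swap → [-38, -11, 42, 47]
Insert -5:
  append -5 at index 4 → [-38, -11, 42, 47, -5] (no swap needed)
Insert -9:
  append -9 at index 5 → [-38, -11, 42, 47, -5, -9]
  -9 < parent 42 at index 2, swap → [-38, -11, -9, 47, -5, 42]
Insert 43:
  append 43 at index 6 → [-38, -11, -9, 47, -5, 42, 43] (no swap needed)
Insert -20:
  append -20 at index 7 → [-38, -11, -9, 47, -5, 42, 43, -20]
  -20 < parent 47 at index 3, swap → [-38, -11, -9, -20, -5, 42, 43, 47]
  -20 < parent -11 at index 1, swap → [-38, -20, -9, -11, -5, 42, 43, 47]
Insert -27:
  append -27 at index 8 → [-38, -20, -9, -11, -5, 42, 43, 47, -27]
  -27 < parent -11 at index 3, swap → [-38, -20, -9, -27, -5, 42, 43, 47, -11]
  -27 < parent -20 at index 1, swap → [-38, -27, -9, -20, -5, 42, 43, 47, -11]
Insert 12:
  append 12 at index 9 → [-38, -27, -9, -20, -5, 42, 43, 47, -11, 12] (no swap needed)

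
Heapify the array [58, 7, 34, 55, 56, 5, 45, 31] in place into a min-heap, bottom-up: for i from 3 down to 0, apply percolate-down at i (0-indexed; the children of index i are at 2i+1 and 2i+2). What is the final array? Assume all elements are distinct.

sift down from index 3:
  55 vs only child 31 at index 7, swap → [58, 7, 34, 31, 56, 5, 45, 55]
sift down from index 2:
  34 vs smaller child 5 at index 5, swap → [58, 7, 5, 31, 56, 34, 45, 55]
sift down from index 1: already satisfies heap property
sift down from index 0:
  58 vs smaller child 5 at index 2, swap → [5, 7, 58, 31, 56, 34, 45, 55]
  58 vs smaller child 34 at index 5, swap → [5, 7, 34, 31, 56, 58, 45, 55]

[5, 7, 34, 31, 56, 58, 45, 55]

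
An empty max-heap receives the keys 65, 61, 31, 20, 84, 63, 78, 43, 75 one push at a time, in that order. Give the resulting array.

Insert 65:
  append 65 at index 0 → [65] (no swap needed)
Insert 61:
  append 61 at index 1 → [65, 61] (no swap needed)
Insert 31:
  append 31 at index 2 → [65, 61, 31] (no swap needed)
Insert 20:
  append 20 at index 3 → [65, 61, 31, 20] (no swap needed)
Insert 84:
  append 84 at index 4 → [65, 61, 31, 20, 84]
  84 > parent 61 at index 1, swap → [65, 84, 31, 20, 61]
  84 > parent 65 at index 0, swap → [84, 65, 31, 20, 61]
Insert 63:
  append 63 at index 5 → [84, 65, 31, 20, 61, 63]
  63 > parent 31 at index 2, swap → [84, 65, 63, 20, 61, 31]
Insert 78:
  append 78 at index 6 → [84, 65, 63, 20, 61, 31, 78]
  78 > parent 63 at index 2, swap → [84, 65, 78, 20, 61, 31, 63]
Insert 43:
  append 43 at index 7 → [84, 65, 78, 20, 61, 31, 63, 43]
  43 > parent 20 at index 3, swap → [84, 65, 78, 43, 61, 31, 63, 20]
Insert 75:
  append 75 at index 8 → [84, 65, 78, 43, 61, 31, 63, 20, 75]
  75 > parent 43 at index 3, swap → [84, 65, 78, 75, 61, 31, 63, 20, 43]
  75 > parent 65 at index 1, swap → [84, 75, 78, 65, 61, 31, 63, 20, 43]

[84, 75, 78, 65, 61, 31, 63, 20, 43]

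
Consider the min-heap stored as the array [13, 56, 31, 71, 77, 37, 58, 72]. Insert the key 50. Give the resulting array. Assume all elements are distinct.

[13, 50, 31, 56, 77, 37, 58, 72, 71]

append 50 at index 8 → [13, 56, 31, 71, 77, 37, 58, 72, 50]
50 < parent 71 at index 3, swap → [13, 56, 31, 50, 77, 37, 58, 72, 71]
50 < parent 56 at index 1, swap → [13, 50, 31, 56, 77, 37, 58, 72, 71]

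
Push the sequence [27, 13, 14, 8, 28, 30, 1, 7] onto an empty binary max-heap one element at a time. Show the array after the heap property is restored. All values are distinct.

[30, 27, 28, 8, 13, 14, 1, 7]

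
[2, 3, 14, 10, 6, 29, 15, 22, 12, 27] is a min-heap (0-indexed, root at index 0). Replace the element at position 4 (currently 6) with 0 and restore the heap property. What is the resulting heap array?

set index 4 from 6 to 0 → [2, 3, 14, 10, 0, 29, 15, 22, 12, 27]
0 < parent 3 at index 1, swap → [2, 0, 14, 10, 3, 29, 15, 22, 12, 27]
0 < parent 2 at index 0, swap → [0, 2, 14, 10, 3, 29, 15, 22, 12, 27]

[0, 2, 14, 10, 3, 29, 15, 22, 12, 27]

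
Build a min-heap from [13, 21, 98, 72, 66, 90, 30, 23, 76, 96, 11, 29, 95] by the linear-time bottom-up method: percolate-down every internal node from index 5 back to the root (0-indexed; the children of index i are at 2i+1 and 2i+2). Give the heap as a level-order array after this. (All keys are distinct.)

[11, 13, 29, 23, 21, 90, 30, 72, 76, 96, 66, 98, 95]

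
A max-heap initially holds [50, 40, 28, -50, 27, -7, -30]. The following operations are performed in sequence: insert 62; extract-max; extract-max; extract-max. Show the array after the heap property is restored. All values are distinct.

insert 62:
  append 62 at index 7 → [50, 40, 28, -50, 27, -7, -30, 62]
  62 > parent -50 at index 3, swap → [50, 40, 28, 62, 27, -7, -30, -50]
  62 > parent 40 at index 1, swap → [50, 62, 28, 40, 27, -7, -30, -50]
  62 > parent 50 at index 0, swap → [62, 50, 28, 40, 27, -7, -30, -50]
extract-max → returns 62:
  remove root 62; move last element -50 to root → [-50, 50, 28, 40, 27, -7, -30]
  -50 vs larger child 50 at index 1, swap → [50, -50, 28, 40, 27, -7, -30]
  -50 vs larger child 40 at index 3, swap → [50, 40, 28, -50, 27, -7, -30]
extract-max → returns 50:
  remove root 50; move last element -30 to root → [-30, 40, 28, -50, 27, -7]
  -30 vs larger child 40 at index 1, swap → [40, -30, 28, -50, 27, -7]
  -30 vs larger child 27 at index 4, swap → [40, 27, 28, -50, -30, -7]
extract-max → returns 40:
  remove root 40; move last element -7 to root → [-7, 27, 28, -50, -30]
  -7 vs larger child 28 at index 2, swap → [28, 27, -7, -50, -30]

[28, 27, -7, -50, -30]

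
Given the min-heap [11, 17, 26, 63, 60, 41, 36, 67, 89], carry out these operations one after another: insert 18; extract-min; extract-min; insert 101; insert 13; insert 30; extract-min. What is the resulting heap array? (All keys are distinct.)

[18, 30, 26, 63, 60, 41, 36, 67, 101, 89]

insert 18:
  append 18 at index 9 → [11, 17, 26, 63, 60, 41, 36, 67, 89, 18]
  18 < parent 60 at index 4, swap → [11, 17, 26, 63, 18, 41, 36, 67, 89, 60]
extract-min → returns 11:
  remove root 11; move last element 60 to root → [60, 17, 26, 63, 18, 41, 36, 67, 89]
  60 vs smaller child 17 at index 1, swap → [17, 60, 26, 63, 18, 41, 36, 67, 89]
  60 vs smaller child 18 at index 4, swap → [17, 18, 26, 63, 60, 41, 36, 67, 89]
extract-min → returns 17:
  remove root 17; move last element 89 to root → [89, 18, 26, 63, 60, 41, 36, 67]
  89 vs smaller child 18 at index 1, swap → [18, 89, 26, 63, 60, 41, 36, 67]
  89 vs smaller child 60 at index 4, swap → [18, 60, 26, 63, 89, 41, 36, 67]
insert 101:
  append 101 at index 8 → [18, 60, 26, 63, 89, 41, 36, 67, 101] (no swap needed)
insert 13:
  append 13 at index 9 → [18, 60, 26, 63, 89, 41, 36, 67, 101, 13]
  13 < parent 89 at index 4, swap → [18, 60, 26, 63, 13, 41, 36, 67, 101, 89]
  13 < parent 60 at index 1, swap → [18, 13, 26, 63, 60, 41, 36, 67, 101, 89]
  13 < parent 18 at index 0, swap → [13, 18, 26, 63, 60, 41, 36, 67, 101, 89]
insert 30:
  append 30 at index 10 → [13, 18, 26, 63, 60, 41, 36, 67, 101, 89, 30]
  30 < parent 60 at index 4, swap → [13, 18, 26, 63, 30, 41, 36, 67, 101, 89, 60]
extract-min → returns 13:
  remove root 13; move last element 60 to root → [60, 18, 26, 63, 30, 41, 36, 67, 101, 89]
  60 vs smaller child 18 at index 1, swap → [18, 60, 26, 63, 30, 41, 36, 67, 101, 89]
  60 vs smaller child 30 at index 4, swap → [18, 30, 26, 63, 60, 41, 36, 67, 101, 89]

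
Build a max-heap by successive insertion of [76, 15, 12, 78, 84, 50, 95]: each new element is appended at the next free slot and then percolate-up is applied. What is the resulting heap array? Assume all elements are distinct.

[95, 78, 84, 15, 76, 12, 50]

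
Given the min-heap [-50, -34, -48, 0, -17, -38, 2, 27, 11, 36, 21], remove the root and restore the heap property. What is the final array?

remove root -50; move last element 21 to root → [21, -34, -48, 0, -17, -38, 2, 27, 11, 36]
21 vs smaller child -48 at index 2, swap → [-48, -34, 21, 0, -17, -38, 2, 27, 11, 36]
21 vs smaller child -38 at index 5, swap → [-48, -34, -38, 0, -17, 21, 2, 27, 11, 36]

[-48, -34, -38, 0, -17, 21, 2, 27, 11, 36]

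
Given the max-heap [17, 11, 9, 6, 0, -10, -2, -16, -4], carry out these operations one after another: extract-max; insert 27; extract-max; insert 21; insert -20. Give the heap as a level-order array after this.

extract-max → returns 17:
  remove root 17; move last element -4 to root → [-4, 11, 9, 6, 0, -10, -2, -16]
  -4 vs larger child 11 at index 1, swap → [11, -4, 9, 6, 0, -10, -2, -16]
  -4 vs larger child 6 at index 3, swap → [11, 6, 9, -4, 0, -10, -2, -16]
insert 27:
  append 27 at index 8 → [11, 6, 9, -4, 0, -10, -2, -16, 27]
  27 > parent -4 at index 3, swap → [11, 6, 9, 27, 0, -10, -2, -16, -4]
  27 > parent 6 at index 1, swap → [11, 27, 9, 6, 0, -10, -2, -16, -4]
  27 > parent 11 at index 0, swap → [27, 11, 9, 6, 0, -10, -2, -16, -4]
extract-max → returns 27:
  remove root 27; move last element -4 to root → [-4, 11, 9, 6, 0, -10, -2, -16]
  -4 vs larger child 11 at index 1, swap → [11, -4, 9, 6, 0, -10, -2, -16]
  -4 vs larger child 6 at index 3, swap → [11, 6, 9, -4, 0, -10, -2, -16]
insert 21:
  append 21 at index 8 → [11, 6, 9, -4, 0, -10, -2, -16, 21]
  21 > parent -4 at index 3, swap → [11, 6, 9, 21, 0, -10, -2, -16, -4]
  21 > parent 6 at index 1, swap → [11, 21, 9, 6, 0, -10, -2, -16, -4]
  21 > parent 11 at index 0, swap → [21, 11, 9, 6, 0, -10, -2, -16, -4]
insert -20:
  append -20 at index 9 → [21, 11, 9, 6, 0, -10, -2, -16, -4, -20] (no swap needed)

[21, 11, 9, 6, 0, -10, -2, -16, -4, -20]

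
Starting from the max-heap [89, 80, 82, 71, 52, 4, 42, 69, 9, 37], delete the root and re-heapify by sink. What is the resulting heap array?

remove root 89; move last element 37 to root → [37, 80, 82, 71, 52, 4, 42, 69, 9]
37 vs larger child 82 at index 2, swap → [82, 80, 37, 71, 52, 4, 42, 69, 9]
37 vs larger child 42 at index 6, swap → [82, 80, 42, 71, 52, 4, 37, 69, 9]

[82, 80, 42, 71, 52, 4, 37, 69, 9]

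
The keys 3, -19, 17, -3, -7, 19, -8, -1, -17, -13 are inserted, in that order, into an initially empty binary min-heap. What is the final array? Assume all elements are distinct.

[-19, -17, -8, -7, -13, 19, 17, 3, -1, -3]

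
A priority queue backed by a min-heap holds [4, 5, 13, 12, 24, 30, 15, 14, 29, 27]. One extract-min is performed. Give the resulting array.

remove root 4; move last element 27 to root → [27, 5, 13, 12, 24, 30, 15, 14, 29]
27 vs smaller child 5 at index 1, swap → [5, 27, 13, 12, 24, 30, 15, 14, 29]
27 vs smaller child 12 at index 3, swap → [5, 12, 13, 27, 24, 30, 15, 14, 29]
27 vs smaller child 14 at index 7, swap → [5, 12, 13, 14, 24, 30, 15, 27, 29]

[5, 12, 13, 14, 24, 30, 15, 27, 29]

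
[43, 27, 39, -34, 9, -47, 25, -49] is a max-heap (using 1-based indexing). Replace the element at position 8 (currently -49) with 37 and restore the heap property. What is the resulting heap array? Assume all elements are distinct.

set index 8 from -49 to 37 → [43, 27, 39, -34, 9, -47, 25, 37]
37 > parent -34 at index 4, swap → [43, 27, 39, 37, 9, -47, 25, -34]
37 > parent 27 at index 2, swap → [43, 37, 39, 27, 9, -47, 25, -34]

[43, 37, 39, 27, 9, -47, 25, -34]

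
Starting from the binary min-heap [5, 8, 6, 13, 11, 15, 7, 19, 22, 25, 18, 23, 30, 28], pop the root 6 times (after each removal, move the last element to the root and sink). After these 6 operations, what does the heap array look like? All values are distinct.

[15, 18, 22, 19, 25, 23, 28, 30]

extract-min #1 returns 5:
  remove root 5; move last element 28 to root → [28, 8, 6, 13, 11, 15, 7, 19, 22, 25, 18, 23, 30]
  28 vs smaller child 6 at index 2, swap → [6, 8, 28, 13, 11, 15, 7, 19, 22, 25, 18, 23, 30]
  28 vs smaller child 7 at index 6, swap → [6, 8, 7, 13, 11, 15, 28, 19, 22, 25, 18, 23, 30]
extract-min #2 returns 6:
  remove root 6; move last element 30 to root → [30, 8, 7, 13, 11, 15, 28, 19, 22, 25, 18, 23]
  30 vs smaller child 7 at index 2, swap → [7, 8, 30, 13, 11, 15, 28, 19, 22, 25, 18, 23]
  30 vs smaller child 15 at index 5, swap → [7, 8, 15, 13, 11, 30, 28, 19, 22, 25, 18, 23]
  30 vs only child 23 at index 11, swap → [7, 8, 15, 13, 11, 23, 28, 19, 22, 25, 18, 30]
extract-min #3 returns 7:
  remove root 7; move last element 30 to root → [30, 8, 15, 13, 11, 23, 28, 19, 22, 25, 18]
  30 vs smaller child 8 at index 1, swap → [8, 30, 15, 13, 11, 23, 28, 19, 22, 25, 18]
  30 vs smaller child 11 at index 4, swap → [8, 11, 15, 13, 30, 23, 28, 19, 22, 25, 18]
  30 vs smaller child 18 at index 10, swap → [8, 11, 15, 13, 18, 23, 28, 19, 22, 25, 30]
extract-min #4 returns 8:
  remove root 8; move last element 30 to root → [30, 11, 15, 13, 18, 23, 28, 19, 22, 25]
  30 vs smaller child 11 at index 1, swap → [11, 30, 15, 13, 18, 23, 28, 19, 22, 25]
  30 vs smaller child 13 at index 3, swap → [11, 13, 15, 30, 18, 23, 28, 19, 22, 25]
  30 vs smaller child 19 at index 7, swap → [11, 13, 15, 19, 18, 23, 28, 30, 22, 25]
extract-min #5 returns 11:
  remove root 11; move last element 25 to root → [25, 13, 15, 19, 18, 23, 28, 30, 22]
  25 vs smaller child 13 at index 1, swap → [13, 25, 15, 19, 18, 23, 28, 30, 22]
  25 vs smaller child 18 at index 4, swap → [13, 18, 15, 19, 25, 23, 28, 30, 22]
extract-min #6 returns 13:
  remove root 13; move last element 22 to root → [22, 18, 15, 19, 25, 23, 28, 30]
  22 vs smaller child 15 at index 2, swap → [15, 18, 22, 19, 25, 23, 28, 30]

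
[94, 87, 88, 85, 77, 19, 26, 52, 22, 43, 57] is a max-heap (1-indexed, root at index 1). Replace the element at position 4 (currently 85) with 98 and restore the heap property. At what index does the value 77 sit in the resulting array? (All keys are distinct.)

5

set index 4 from 85 to 98 → [94, 87, 88, 98, 77, 19, 26, 52, 22, 43, 57]
98 > parent 87 at index 2, swap → [94, 98, 88, 87, 77, 19, 26, 52, 22, 43, 57]
98 > parent 94 at index 1, swap → [98, 94, 88, 87, 77, 19, 26, 52, 22, 43, 57]
resulting array: [98, 94, 88, 87, 77, 19, 26, 52, 22, 43, 57]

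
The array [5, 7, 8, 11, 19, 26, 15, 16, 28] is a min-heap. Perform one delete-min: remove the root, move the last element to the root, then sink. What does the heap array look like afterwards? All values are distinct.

[7, 11, 8, 16, 19, 26, 15, 28]

remove root 5; move last element 28 to root → [28, 7, 8, 11, 19, 26, 15, 16]
28 vs smaller child 7 at index 1, swap → [7, 28, 8, 11, 19, 26, 15, 16]
28 vs smaller child 11 at index 3, swap → [7, 11, 8, 28, 19, 26, 15, 16]
28 vs only child 16 at index 7, swap → [7, 11, 8, 16, 19, 26, 15, 28]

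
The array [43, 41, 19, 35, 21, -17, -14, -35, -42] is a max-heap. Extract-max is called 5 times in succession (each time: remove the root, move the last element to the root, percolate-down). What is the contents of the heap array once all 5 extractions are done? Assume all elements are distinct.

[-14, -35, -17, -42]

extract-max #1 returns 43:
  remove root 43; move last element -42 to root → [-42, 41, 19, 35, 21, -17, -14, -35]
  -42 vs larger child 41 at index 1, swap → [41, -42, 19, 35, 21, -17, -14, -35]
  -42 vs larger child 35 at index 3, swap → [41, 35, 19, -42, 21, -17, -14, -35]
  -42 vs only child -35 at index 7, swap → [41, 35, 19, -35, 21, -17, -14, -42]
extract-max #2 returns 41:
  remove root 41; move last element -42 to root → [-42, 35, 19, -35, 21, -17, -14]
  -42 vs larger child 35 at index 1, swap → [35, -42, 19, -35, 21, -17, -14]
  -42 vs larger child 21 at index 4, swap → [35, 21, 19, -35, -42, -17, -14]
extract-max #3 returns 35:
  remove root 35; move last element -14 to root → [-14, 21, 19, -35, -42, -17]
  -14 vs larger child 21 at index 1, swap → [21, -14, 19, -35, -42, -17]
extract-max #4 returns 21:
  remove root 21; move last element -17 to root → [-17, -14, 19, -35, -42]
  -17 vs larger child 19 at index 2, swap → [19, -14, -17, -35, -42]
extract-max #5 returns 19:
  remove root 19; move last element -42 to root → [-42, -14, -17, -35]
  -42 vs larger child -14 at index 1, swap → [-14, -42, -17, -35]
  -42 vs only child -35 at index 3, swap → [-14, -35, -17, -42]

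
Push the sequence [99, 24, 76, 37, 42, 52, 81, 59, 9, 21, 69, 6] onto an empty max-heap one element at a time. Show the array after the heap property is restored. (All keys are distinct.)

[99, 69, 81, 42, 59, 52, 76, 24, 9, 21, 37, 6]

Insert 99:
  append 99 at index 0 → [99] (no swap needed)
Insert 24:
  append 24 at index 1 → [99, 24] (no swap needed)
Insert 76:
  append 76 at index 2 → [99, 24, 76] (no swap needed)
Insert 37:
  append 37 at index 3 → [99, 24, 76, 37]
  37 > parent 24 at index 1, swap → [99, 37, 76, 24]
Insert 42:
  append 42 at index 4 → [99, 37, 76, 24, 42]
  42 > parent 37 at index 1, swap → [99, 42, 76, 24, 37]
Insert 52:
  append 52 at index 5 → [99, 42, 76, 24, 37, 52] (no swap needed)
Insert 81:
  append 81 at index 6 → [99, 42, 76, 24, 37, 52, 81]
  81 > parent 76 at index 2, swap → [99, 42, 81, 24, 37, 52, 76]
Insert 59:
  append 59 at index 7 → [99, 42, 81, 24, 37, 52, 76, 59]
  59 > parent 24 at index 3, swap → [99, 42, 81, 59, 37, 52, 76, 24]
  59 > parent 42 at index 1, swap → [99, 59, 81, 42, 37, 52, 76, 24]
Insert 9:
  append 9 at index 8 → [99, 59, 81, 42, 37, 52, 76, 24, 9] (no swap needed)
Insert 21:
  append 21 at index 9 → [99, 59, 81, 42, 37, 52, 76, 24, 9, 21] (no swap needed)
Insert 69:
  append 69 at index 10 → [99, 59, 81, 42, 37, 52, 76, 24, 9, 21, 69]
  69 > parent 37 at index 4, swap → [99, 59, 81, 42, 69, 52, 76, 24, 9, 21, 37]
  69 > parent 59 at index 1, swap → [99, 69, 81, 42, 59, 52, 76, 24, 9, 21, 37]
Insert 6:
  append 6 at index 11 → [99, 69, 81, 42, 59, 52, 76, 24, 9, 21, 37, 6] (no swap needed)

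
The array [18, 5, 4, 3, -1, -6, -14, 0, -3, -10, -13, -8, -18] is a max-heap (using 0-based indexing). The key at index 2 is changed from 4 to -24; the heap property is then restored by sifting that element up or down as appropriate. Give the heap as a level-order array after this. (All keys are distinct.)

set index 2 from 4 to -24 → [18, 5, -24, 3, -1, -6, -14, 0, -3, -10, -13, -8, -18]
-24 vs larger child -6 at index 5, swap → [18, 5, -6, 3, -1, -24, -14, 0, -3, -10, -13, -8, -18]
-24 vs larger child -8 at index 11, swap → [18, 5, -6, 3, -1, -8, -14, 0, -3, -10, -13, -24, -18]

[18, 5, -6, 3, -1, -8, -14, 0, -3, -10, -13, -24, -18]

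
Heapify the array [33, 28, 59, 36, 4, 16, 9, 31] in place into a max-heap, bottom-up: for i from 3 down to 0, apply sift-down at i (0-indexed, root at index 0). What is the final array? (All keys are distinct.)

sift down from index 3: already satisfies heap property
sift down from index 2: already satisfies heap property
sift down from index 1:
  28 vs larger child 36 at index 3, swap → [33, 36, 59, 28, 4, 16, 9, 31]
  28 vs only child 31 at index 7, swap → [33, 36, 59, 31, 4, 16, 9, 28]
sift down from index 0:
  33 vs larger child 59 at index 2, swap → [59, 36, 33, 31, 4, 16, 9, 28]

[59, 36, 33, 31, 4, 16, 9, 28]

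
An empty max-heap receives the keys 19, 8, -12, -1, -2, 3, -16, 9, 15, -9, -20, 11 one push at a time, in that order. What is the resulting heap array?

Insert 19:
  append 19 at index 0 → [19] (no swap needed)
Insert 8:
  append 8 at index 1 → [19, 8] (no swap needed)
Insert -12:
  append -12 at index 2 → [19, 8, -12] (no swap needed)
Insert -1:
  append -1 at index 3 → [19, 8, -12, -1] (no swap needed)
Insert -2:
  append -2 at index 4 → [19, 8, -12, -1, -2] (no swap needed)
Insert 3:
  append 3 at index 5 → [19, 8, -12, -1, -2, 3]
  3 > parent -12 at index 2, swap → [19, 8, 3, -1, -2, -12]
Insert -16:
  append -16 at index 6 → [19, 8, 3, -1, -2, -12, -16] (no swap needed)
Insert 9:
  append 9 at index 7 → [19, 8, 3, -1, -2, -12, -16, 9]
  9 > parent -1 at index 3, swap → [19, 8, 3, 9, -2, -12, -16, -1]
  9 > parent 8 at index 1, swap → [19, 9, 3, 8, -2, -12, -16, -1]
Insert 15:
  append 15 at index 8 → [19, 9, 3, 8, -2, -12, -16, -1, 15]
  15 > parent 8 at index 3, swap → [19, 9, 3, 15, -2, -12, -16, -1, 8]
  15 > parent 9 at index 1, swap → [19, 15, 3, 9, -2, -12, -16, -1, 8]
Insert -9:
  append -9 at index 9 → [19, 15, 3, 9, -2, -12, -16, -1, 8, -9] (no swap needed)
Insert -20:
  append -20 at index 10 → [19, 15, 3, 9, -2, -12, -16, -1, 8, -9, -20] (no swap needed)
Insert 11:
  append 11 at index 11 → [19, 15, 3, 9, -2, -12, -16, -1, 8, -9, -20, 11]
  11 > parent -12 at index 5, swap → [19, 15, 3, 9, -2, 11, -16, -1, 8, -9, -20, -12]
  11 > parent 3 at index 2, swap → [19, 15, 11, 9, -2, 3, -16, -1, 8, -9, -20, -12]

[19, 15, 11, 9, -2, 3, -16, -1, 8, -9, -20, -12]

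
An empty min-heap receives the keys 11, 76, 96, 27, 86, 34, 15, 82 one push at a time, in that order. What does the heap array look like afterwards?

[11, 27, 15, 76, 86, 96, 34, 82]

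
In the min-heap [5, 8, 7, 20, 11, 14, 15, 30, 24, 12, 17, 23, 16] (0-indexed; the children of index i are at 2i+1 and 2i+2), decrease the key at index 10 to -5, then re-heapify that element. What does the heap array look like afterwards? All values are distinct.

[-5, 5, 7, 20, 8, 14, 15, 30, 24, 12, 11, 23, 16]

set index 10 from 17 to -5 → [5, 8, 7, 20, 11, 14, 15, 30, 24, 12, -5, 23, 16]
-5 < parent 11 at index 4, swap → [5, 8, 7, 20, -5, 14, 15, 30, 24, 12, 11, 23, 16]
-5 < parent 8 at index 1, swap → [5, -5, 7, 20, 8, 14, 15, 30, 24, 12, 11, 23, 16]
-5 < parent 5 at index 0, swap → [-5, 5, 7, 20, 8, 14, 15, 30, 24, 12, 11, 23, 16]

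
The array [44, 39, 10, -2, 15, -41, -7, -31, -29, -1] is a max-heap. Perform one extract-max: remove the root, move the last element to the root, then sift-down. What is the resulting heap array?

[39, 15, 10, -2, -1, -41, -7, -31, -29]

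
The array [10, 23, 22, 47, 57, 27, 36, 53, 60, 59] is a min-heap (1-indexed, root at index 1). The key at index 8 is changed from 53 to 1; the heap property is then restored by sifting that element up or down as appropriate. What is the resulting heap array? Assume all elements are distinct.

set index 8 from 53 to 1 → [10, 23, 22, 47, 57, 27, 36, 1, 60, 59]
1 < parent 47 at index 4, swap → [10, 23, 22, 1, 57, 27, 36, 47, 60, 59]
1 < parent 23 at index 2, swap → [10, 1, 22, 23, 57, 27, 36, 47, 60, 59]
1 < parent 10 at index 1, swap → [1, 10, 22, 23, 57, 27, 36, 47, 60, 59]

[1, 10, 22, 23, 57, 27, 36, 47, 60, 59]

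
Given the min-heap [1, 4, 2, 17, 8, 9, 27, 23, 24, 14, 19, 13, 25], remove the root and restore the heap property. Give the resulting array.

remove root 1; move last element 25 to root → [25, 4, 2, 17, 8, 9, 27, 23, 24, 14, 19, 13]
25 vs smaller child 2 at index 2, swap → [2, 4, 25, 17, 8, 9, 27, 23, 24, 14, 19, 13]
25 vs smaller child 9 at index 5, swap → [2, 4, 9, 17, 8, 25, 27, 23, 24, 14, 19, 13]
25 vs only child 13 at index 11, swap → [2, 4, 9, 17, 8, 13, 27, 23, 24, 14, 19, 25]

[2, 4, 9, 17, 8, 13, 27, 23, 24, 14, 19, 25]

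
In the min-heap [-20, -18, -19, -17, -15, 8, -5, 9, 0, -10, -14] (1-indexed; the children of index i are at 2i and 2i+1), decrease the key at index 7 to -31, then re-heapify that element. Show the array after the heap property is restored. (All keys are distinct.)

[-31, -18, -20, -17, -15, 8, -19, 9, 0, -10, -14]

set index 7 from -5 to -31 → [-20, -18, -19, -17, -15, 8, -31, 9, 0, -10, -14]
-31 < parent -19 at index 3, swap → [-20, -18, -31, -17, -15, 8, -19, 9, 0, -10, -14]
-31 < parent -20 at index 1, swap → [-31, -18, -20, -17, -15, 8, -19, 9, 0, -10, -14]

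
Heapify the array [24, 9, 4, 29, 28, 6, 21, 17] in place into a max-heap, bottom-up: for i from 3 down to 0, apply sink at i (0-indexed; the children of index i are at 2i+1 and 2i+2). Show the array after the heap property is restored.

sift down from index 3: already satisfies heap property
sift down from index 2:
  4 vs larger child 21 at index 6, swap → [24, 9, 21, 29, 28, 6, 4, 17]
sift down from index 1:
  9 vs larger child 29 at index 3, swap → [24, 29, 21, 9, 28, 6, 4, 17]
  9 vs only child 17 at index 7, swap → [24, 29, 21, 17, 28, 6, 4, 9]
sift down from index 0:
  24 vs larger child 29 at index 1, swap → [29, 24, 21, 17, 28, 6, 4, 9]
  24 vs larger child 28 at index 4, swap → [29, 28, 21, 17, 24, 6, 4, 9]

[29, 28, 21, 17, 24, 6, 4, 9]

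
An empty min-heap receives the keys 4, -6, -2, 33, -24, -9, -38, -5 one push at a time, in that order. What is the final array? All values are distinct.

[-38, -6, -24, -5, 4, -2, -9, 33]

Insert 4:
  append 4 at index 0 → [4] (no swap needed)
Insert -6:
  append -6 at index 1 → [4, -6]
  -6 < parent 4 at index 0, swap → [-6, 4]
Insert -2:
  append -2 at index 2 → [-6, 4, -2] (no swap needed)
Insert 33:
  append 33 at index 3 → [-6, 4, -2, 33] (no swap needed)
Insert -24:
  append -24 at index 4 → [-6, 4, -2, 33, -24]
  -24 < parent 4 at index 1, swap → [-6, -24, -2, 33, 4]
  -24 < parent -6 at index 0, swap → [-24, -6, -2, 33, 4]
Insert -9:
  append -9 at index 5 → [-24, -6, -2, 33, 4, -9]
  -9 < parent -2 at index 2, swap → [-24, -6, -9, 33, 4, -2]
Insert -38:
  append -38 at index 6 → [-24, -6, -9, 33, 4, -2, -38]
  -38 < parent -9 at index 2, swap → [-24, -6, -38, 33, 4, -2, -9]
  -38 < parent -24 at index 0, swap → [-38, -6, -24, 33, 4, -2, -9]
Insert -5:
  append -5 at index 7 → [-38, -6, -24, 33, 4, -2, -9, -5]
  -5 < parent 33 at index 3, swap → [-38, -6, -24, -5, 4, -2, -9, 33]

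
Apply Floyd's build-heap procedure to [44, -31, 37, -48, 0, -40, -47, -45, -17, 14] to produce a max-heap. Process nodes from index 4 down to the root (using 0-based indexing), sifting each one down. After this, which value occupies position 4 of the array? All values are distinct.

sift down from index 4:
  0 vs only child 14 at index 9, swap → [44, -31, 37, -48, 14, -40, -47, -45, -17, 0]
sift down from index 3:
  -48 vs larger child -17 at index 8, swap → [44, -31, 37, -17, 14, -40, -47, -45, -48, 0]
sift down from index 2: already satisfies heap property
sift down from index 1:
  -31 vs larger child 14 at index 4, swap → [44, 14, 37, -17, -31, -40, -47, -45, -48, 0]
  -31 vs only child 0 at index 9, swap → [44, 14, 37, -17, 0, -40, -47, -45, -48, -31]
sift down from index 0: already satisfies heap property
resulting array: [44, 14, 37, -17, 0, -40, -47, -45, -48, -31]

0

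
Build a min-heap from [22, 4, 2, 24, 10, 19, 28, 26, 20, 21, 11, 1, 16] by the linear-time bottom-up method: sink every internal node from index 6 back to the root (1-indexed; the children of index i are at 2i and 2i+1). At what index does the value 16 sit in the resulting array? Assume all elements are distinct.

sift down from index 6:
  19 vs smaller child 1 at index 12, swap → [22, 4, 2, 24, 10, 1, 28, 26, 20, 21, 11, 19, 16]
sift down from index 5: already satisfies heap property
sift down from index 4:
  24 vs smaller child 20 at index 9, swap → [22, 4, 2, 20, 10, 1, 28, 26, 24, 21, 11, 19, 16]
sift down from index 3:
  2 vs smaller child 1 at index 6, swap → [22, 4, 1, 20, 10, 2, 28, 26, 24, 21, 11, 19, 16]
sift down from index 2: already satisfies heap property
sift down from index 1:
  22 vs smaller child 1 at index 3, swap → [1, 4, 22, 20, 10, 2, 28, 26, 24, 21, 11, 19, 16]
  22 vs smaller child 2 at index 6, swap → [1, 4, 2, 20, 10, 22, 28, 26, 24, 21, 11, 19, 16]
  22 vs smaller child 16 at index 13, swap → [1, 4, 2, 20, 10, 16, 28, 26, 24, 21, 11, 19, 22]
resulting array: [1, 4, 2, 20, 10, 16, 28, 26, 24, 21, 11, 19, 22]

6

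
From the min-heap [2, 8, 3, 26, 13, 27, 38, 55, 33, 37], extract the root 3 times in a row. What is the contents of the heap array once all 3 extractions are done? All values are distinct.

[13, 26, 27, 55, 33, 37, 38]

extract-min #1 returns 2:
  remove root 2; move last element 37 to root → [37, 8, 3, 26, 13, 27, 38, 55, 33]
  37 vs smaller child 3 at index 2, swap → [3, 8, 37, 26, 13, 27, 38, 55, 33]
  37 vs smaller child 27 at index 5, swap → [3, 8, 27, 26, 13, 37, 38, 55, 33]
extract-min #2 returns 3:
  remove root 3; move last element 33 to root → [33, 8, 27, 26, 13, 37, 38, 55]
  33 vs smaller child 8 at index 1, swap → [8, 33, 27, 26, 13, 37, 38, 55]
  33 vs smaller child 13 at index 4, swap → [8, 13, 27, 26, 33, 37, 38, 55]
extract-min #3 returns 8:
  remove root 8; move last element 55 to root → [55, 13, 27, 26, 33, 37, 38]
  55 vs smaller child 13 at index 1, swap → [13, 55, 27, 26, 33, 37, 38]
  55 vs smaller child 26 at index 3, swap → [13, 26, 27, 55, 33, 37, 38]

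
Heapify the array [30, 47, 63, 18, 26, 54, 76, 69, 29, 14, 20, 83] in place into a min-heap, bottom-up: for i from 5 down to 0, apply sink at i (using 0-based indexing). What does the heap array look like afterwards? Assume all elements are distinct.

[14, 18, 54, 29, 20, 63, 76, 69, 30, 26, 47, 83]

sift down from index 5: already satisfies heap property
sift down from index 4:
  26 vs smaller child 14 at index 9, swap → [30, 47, 63, 18, 14, 54, 76, 69, 29, 26, 20, 83]
sift down from index 3: already satisfies heap property
sift down from index 2:
  63 vs smaller child 54 at index 5, swap → [30, 47, 54, 18, 14, 63, 76, 69, 29, 26, 20, 83]
sift down from index 1:
  47 vs smaller child 14 at index 4, swap → [30, 14, 54, 18, 47, 63, 76, 69, 29, 26, 20, 83]
  47 vs smaller child 20 at index 10, swap → [30, 14, 54, 18, 20, 63, 76, 69, 29, 26, 47, 83]
sift down from index 0:
  30 vs smaller child 14 at index 1, swap → [14, 30, 54, 18, 20, 63, 76, 69, 29, 26, 47, 83]
  30 vs smaller child 18 at index 3, swap → [14, 18, 54, 30, 20, 63, 76, 69, 29, 26, 47, 83]
  30 vs smaller child 29 at index 8, swap → [14, 18, 54, 29, 20, 63, 76, 69, 30, 26, 47, 83]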